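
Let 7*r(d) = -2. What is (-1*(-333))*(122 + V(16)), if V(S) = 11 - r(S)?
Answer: 310689/7 ≈ 44384.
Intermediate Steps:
r(d) = -2/7 (r(d) = (⅐)*(-2) = -2/7)
V(S) = 79/7 (V(S) = 11 - 1*(-2/7) = 11 + 2/7 = 79/7)
(-1*(-333))*(122 + V(16)) = (-1*(-333))*(122 + 79/7) = 333*(933/7) = 310689/7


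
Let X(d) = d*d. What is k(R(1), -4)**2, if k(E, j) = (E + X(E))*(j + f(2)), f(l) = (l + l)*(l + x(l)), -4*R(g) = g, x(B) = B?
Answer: 81/16 ≈ 5.0625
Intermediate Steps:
X(d) = d**2
R(g) = -g/4
f(l) = 4*l**2 (f(l) = (l + l)*(l + l) = (2*l)*(2*l) = 4*l**2)
k(E, j) = (16 + j)*(E + E**2) (k(E, j) = (E + E**2)*(j + 4*2**2) = (E + E**2)*(j + 4*4) = (E + E**2)*(j + 16) = (E + E**2)*(16 + j) = (16 + j)*(E + E**2))
k(R(1), -4)**2 = ((-1/4*1)*(16 - 4 + 16*(-1/4*1) - 1/4*1*(-4)))**2 = (-(16 - 4 + 16*(-1/4) - 1/4*(-4))/4)**2 = (-(16 - 4 - 4 + 1)/4)**2 = (-1/4*9)**2 = (-9/4)**2 = 81/16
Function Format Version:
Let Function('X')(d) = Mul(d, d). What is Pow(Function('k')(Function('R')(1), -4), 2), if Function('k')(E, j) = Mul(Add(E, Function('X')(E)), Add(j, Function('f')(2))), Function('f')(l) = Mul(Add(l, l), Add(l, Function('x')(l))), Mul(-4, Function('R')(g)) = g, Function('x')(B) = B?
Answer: Rational(81, 16) ≈ 5.0625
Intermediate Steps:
Function('X')(d) = Pow(d, 2)
Function('R')(g) = Mul(Rational(-1, 4), g)
Function('f')(l) = Mul(4, Pow(l, 2)) (Function('f')(l) = Mul(Add(l, l), Add(l, l)) = Mul(Mul(2, l), Mul(2, l)) = Mul(4, Pow(l, 2)))
Function('k')(E, j) = Mul(Add(16, j), Add(E, Pow(E, 2))) (Function('k')(E, j) = Mul(Add(E, Pow(E, 2)), Add(j, Mul(4, Pow(2, 2)))) = Mul(Add(E, Pow(E, 2)), Add(j, Mul(4, 4))) = Mul(Add(E, Pow(E, 2)), Add(j, 16)) = Mul(Add(E, Pow(E, 2)), Add(16, j)) = Mul(Add(16, j), Add(E, Pow(E, 2))))
Pow(Function('k')(Function('R')(1), -4), 2) = Pow(Mul(Mul(Rational(-1, 4), 1), Add(16, -4, Mul(16, Mul(Rational(-1, 4), 1)), Mul(Mul(Rational(-1, 4), 1), -4))), 2) = Pow(Mul(Rational(-1, 4), Add(16, -4, Mul(16, Rational(-1, 4)), Mul(Rational(-1, 4), -4))), 2) = Pow(Mul(Rational(-1, 4), Add(16, -4, -4, 1)), 2) = Pow(Mul(Rational(-1, 4), 9), 2) = Pow(Rational(-9, 4), 2) = Rational(81, 16)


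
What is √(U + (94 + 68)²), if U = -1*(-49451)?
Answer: √75695 ≈ 275.13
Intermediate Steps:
U = 49451
√(U + (94 + 68)²) = √(49451 + (94 + 68)²) = √(49451 + 162²) = √(49451 + 26244) = √75695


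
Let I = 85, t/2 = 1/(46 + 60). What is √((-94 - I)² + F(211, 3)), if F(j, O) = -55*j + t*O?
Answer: √57404883/53 ≈ 142.95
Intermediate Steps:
t = 1/53 (t = 2/(46 + 60) = 2/106 = 2*(1/106) = 1/53 ≈ 0.018868)
F(j, O) = -55*j + O/53
√((-94 - I)² + F(211, 3)) = √((-94 - 1*85)² + (-55*211 + (1/53)*3)) = √((-94 - 85)² + (-11605 + 3/53)) = √((-179)² - 615062/53) = √(32041 - 615062/53) = √(1083111/53) = √57404883/53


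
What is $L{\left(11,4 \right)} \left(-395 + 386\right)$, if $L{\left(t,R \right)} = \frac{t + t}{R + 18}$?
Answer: $-9$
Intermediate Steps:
$L{\left(t,R \right)} = \frac{2 t}{18 + R}$
$L{\left(11,4 \right)} \left(-395 + 386\right) = 2 \cdot 11 \frac{1}{18 + 4} \left(-395 + 386\right) = 2 \cdot 11 \cdot \frac{1}{22} \left(-9\right) = 1 \left(-9\right) = -9$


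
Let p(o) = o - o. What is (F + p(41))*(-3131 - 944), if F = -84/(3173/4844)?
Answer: 1658101200/3173 ≈ 5.2257e+5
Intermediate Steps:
p(o) = 0
F = -406896/3173 (F = -84/(3173*(1/4844)) = -84/3173/4844 = -84*4844/3173 = -406896/3173 ≈ -128.24)
(F + p(41))*(-3131 - 944) = (-406896/3173 + 0)*(-3131 - 944) = -406896/3173*(-4075) = 1658101200/3173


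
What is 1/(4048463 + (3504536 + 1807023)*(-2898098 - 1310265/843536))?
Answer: -843536/12984906224810717119 ≈ -6.4963e-14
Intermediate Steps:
1/(4048463 + (3504536 + 1807023)*(-2898098 - 1310265/843536)) = 1/(4048463 + 5311559*(-2898098 - 1310265*1/843536)) = 1/(4048463 + 5311559*(-2898098 - 1310265/843536)) = 1/(4048463 + 5311559*(-2444651304793/843536)) = 1/(4048463 - 12984909639835002287/843536) = 1/(-12984906224810717119/843536) = -843536/12984906224810717119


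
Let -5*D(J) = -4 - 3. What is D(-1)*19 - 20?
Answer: 33/5 ≈ 6.6000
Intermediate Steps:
D(J) = 7/5 (D(J) = -(-4 - 3)/5 = -⅕*(-7) = 7/5)
D(-1)*19 - 20 = (7/5)*19 - 20 = 133/5 - 20 = 33/5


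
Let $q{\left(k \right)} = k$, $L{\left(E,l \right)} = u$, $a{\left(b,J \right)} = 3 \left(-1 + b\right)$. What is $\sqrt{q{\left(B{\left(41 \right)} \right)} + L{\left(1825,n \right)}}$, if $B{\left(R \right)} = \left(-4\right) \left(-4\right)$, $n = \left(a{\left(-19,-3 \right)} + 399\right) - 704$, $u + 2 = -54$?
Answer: $2 i \sqrt{10} \approx 6.3246 i$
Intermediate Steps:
$a{\left(b,J \right)} = -3 + 3 b$
$u = -56$ ($u = -2 - 54 = -56$)
$n = -365$ ($n = \left(\left(-3 + 3 \left(-19\right)\right) + 399\right) - 704 = \left(\left(-3 - 57\right) + 399\right) - 704 = \left(-60 + 399\right) - 704 = 339 - 704 = -365$)
$L{\left(E,l \right)} = -56$
$B{\left(R \right)} = 16$
$\sqrt{q{\left(B{\left(41 \right)} \right)} + L{\left(1825,n \right)}} = \sqrt{16 - 56} = \sqrt{-40} = 2 i \sqrt{10}$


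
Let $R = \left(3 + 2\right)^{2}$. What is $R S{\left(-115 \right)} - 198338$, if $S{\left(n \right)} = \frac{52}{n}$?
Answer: $- \frac{4562034}{23} \approx -1.9835 \cdot 10^{5}$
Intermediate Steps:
$R = 25$ ($R = 5^{2} = 25$)
$R S{\left(-115 \right)} - 198338 = 25 \frac{52}{-115} - 198338 = 25 \cdot 52 \left(- \frac{1}{115}\right) - 198338 = 25 \left(- \frac{52}{115}\right) - 198338 = - \frac{260}{23} - 198338 = - \frac{4562034}{23}$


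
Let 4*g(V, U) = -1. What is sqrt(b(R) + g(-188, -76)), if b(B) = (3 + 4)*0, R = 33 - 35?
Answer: I/2 ≈ 0.5*I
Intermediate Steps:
g(V, U) = -1/4 (g(V, U) = (1/4)*(-1) = -1/4)
R = -2
b(B) = 0 (b(B) = 7*0 = 0)
sqrt(b(R) + g(-188, -76)) = sqrt(0 - 1/4) = sqrt(-1/4) = I/2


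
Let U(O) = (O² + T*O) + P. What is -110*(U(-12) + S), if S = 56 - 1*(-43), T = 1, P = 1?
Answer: -25520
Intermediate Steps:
U(O) = 1 + O + O² (U(O) = (O² + 1*O) + 1 = (O² + O) + 1 = (O + O²) + 1 = 1 + O + O²)
S = 99 (S = 56 + 43 = 99)
-110*(U(-12) + S) = -110*((1 - 12 + (-12)²) + 99) = -110*((1 - 12 + 144) + 99) = -110*(133 + 99) = -110*232 = -25520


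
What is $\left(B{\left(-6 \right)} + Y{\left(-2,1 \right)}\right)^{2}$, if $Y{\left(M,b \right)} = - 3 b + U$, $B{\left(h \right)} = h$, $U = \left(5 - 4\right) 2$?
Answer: $49$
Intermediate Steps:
$U = 2$ ($U = 1 \cdot 2 = 2$)
$Y{\left(M,b \right)} = 2 - 3 b$ ($Y{\left(M,b \right)} = - 3 b + 2 = 2 - 3 b$)
$\left(B{\left(-6 \right)} + Y{\left(-2,1 \right)}\right)^{2} = \left(-6 + \left(2 - 3\right)\right)^{2} = \left(-6 - 1\right)^{2} = \left(-7\right)^{2} = 49$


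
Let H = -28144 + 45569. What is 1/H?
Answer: 1/17425 ≈ 5.7389e-5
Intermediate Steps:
H = 17425
1/H = 1/17425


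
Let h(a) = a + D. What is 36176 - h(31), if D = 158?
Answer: 35987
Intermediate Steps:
h(a) = 158 + a (h(a) = a + 158 = 158 + a)
36176 - h(31) = 36176 - (158 + 31) = 36176 - 1*189 = 36176 - 189 = 35987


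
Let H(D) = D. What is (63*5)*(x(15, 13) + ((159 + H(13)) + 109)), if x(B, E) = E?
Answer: 92610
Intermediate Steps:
(63*5)*(x(15, 13) + ((159 + H(13)) + 109)) = (63*5)*(13 + ((159 + 13) + 109)) = 315*(13 + (172 + 109)) = 315*(13 + 281) = 315*294 = 92610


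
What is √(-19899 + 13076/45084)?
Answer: 2*I*√2186714010/663 ≈ 141.06*I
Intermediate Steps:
√(-19899 + 13076/45084) = √(-19899 + 13076*(1/45084)) = √(-19899 + 3269/11271) = √(-224278360/11271) = 2*I*√2186714010/663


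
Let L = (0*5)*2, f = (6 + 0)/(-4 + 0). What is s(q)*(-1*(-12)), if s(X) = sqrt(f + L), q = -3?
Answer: 6*I*sqrt(6) ≈ 14.697*I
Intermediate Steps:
f = -3/2 (f = 6/(-4) = 6*(-1/4) = -3/2 ≈ -1.5000)
L = 0 (L = 0*2 = 0)
s(X) = I*sqrt(6)/2 (s(X) = sqrt(-3/2 + 0) = sqrt(-3/2) = I*sqrt(6)/2)
s(q)*(-1*(-12)) = (I*sqrt(6)/2)*(-1*(-12)) = (I*sqrt(6)/2)*12 = 6*I*sqrt(6)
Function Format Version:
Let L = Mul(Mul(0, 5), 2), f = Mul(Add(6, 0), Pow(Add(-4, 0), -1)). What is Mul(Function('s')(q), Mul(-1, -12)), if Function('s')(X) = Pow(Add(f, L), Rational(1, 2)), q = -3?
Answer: Mul(6, I, Pow(6, Rational(1, 2))) ≈ Mul(14.697, I)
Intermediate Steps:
f = Rational(-3, 2) (f = Mul(6, Pow(-4, -1)) = Mul(6, Rational(-1, 4)) = Rational(-3, 2) ≈ -1.5000)
L = 0 (L = Mul(0, 2) = 0)
Function('s')(X) = Mul(Rational(1, 2), I, Pow(6, Rational(1, 2))) (Function('s')(X) = Pow(Add(Rational(-3, 2), 0), Rational(1, 2)) = Pow(Rational(-3, 2), Rational(1, 2)) = Mul(Rational(1, 2), I, Pow(6, Rational(1, 2))))
Mul(Function('s')(q), Mul(-1, -12)) = Mul(Mul(Rational(1, 2), I, Pow(6, Rational(1, 2))), Mul(-1, -12)) = Mul(Mul(Rational(1, 2), I, Pow(6, Rational(1, 2))), 12) = Mul(6, I, Pow(6, Rational(1, 2)))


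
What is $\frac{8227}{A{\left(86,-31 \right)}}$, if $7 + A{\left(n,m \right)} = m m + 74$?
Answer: $\frac{8227}{1028} \approx 8.0029$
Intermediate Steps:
$A{\left(n,m \right)} = 67 + m^{2}$ ($A{\left(n,m \right)} = -7 + \left(m m + 74\right) = -7 + \left(m^{2} + 74\right) = -7 + \left(74 + m^{2}\right) = 67 + m^{2}$)
$\frac{8227}{A{\left(86,-31 \right)}} = \frac{8227}{67 + \left(-31\right)^{2}} = \frac{8227}{67 + 961} = \frac{8227}{1028}$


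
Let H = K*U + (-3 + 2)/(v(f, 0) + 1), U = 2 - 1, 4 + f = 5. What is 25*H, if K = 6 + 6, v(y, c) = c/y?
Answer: 275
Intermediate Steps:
f = 1 (f = -4 + 5 = 1)
U = 1
K = 12
H = 11 (H = 12*1 + (-3 + 2)/(0/1 + 1) = 12 - 1/(0*1 + 1) = 12 - 1/(0 + 1) = 12 - 1/1 = 12 - 1*1 = 12 - 1 = 11)
25*H = 25*11 = 275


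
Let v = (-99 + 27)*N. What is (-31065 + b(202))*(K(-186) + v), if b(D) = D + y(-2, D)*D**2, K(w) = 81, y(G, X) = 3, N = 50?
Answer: -322160931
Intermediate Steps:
v = -3600 (v = (-99 + 27)*50 = -72*50 = -3600)
b(D) = D + 3*D**2
(-31065 + b(202))*(K(-186) + v) = (-31065 + 202*(1 + 3*202))*(81 - 3600) = (-31065 + 202*(1 + 606))*(-3519) = (-31065 + 202*607)*(-3519) = (-31065 + 122614)*(-3519) = 91549*(-3519) = -322160931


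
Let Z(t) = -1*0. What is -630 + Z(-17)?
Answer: -630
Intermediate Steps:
Z(t) = 0
-630 + Z(-17) = -630 + 0 = -630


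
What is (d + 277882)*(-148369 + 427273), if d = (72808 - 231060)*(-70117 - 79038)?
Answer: 6583349010743568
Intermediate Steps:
d = 23604077060 (d = -158252*(-149155) = 23604077060)
(d + 277882)*(-148369 + 427273) = (23604077060 + 277882)*(-148369 + 427273) = 23604354942*278904 = 6583349010743568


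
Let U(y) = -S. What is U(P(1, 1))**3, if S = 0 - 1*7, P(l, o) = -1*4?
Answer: 343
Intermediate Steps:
P(l, o) = -4
S = -7 (S = 0 - 7 = -7)
U(y) = 7 (U(y) = -1*(-7) = 7)
U(P(1, 1))**3 = 7**3 = 343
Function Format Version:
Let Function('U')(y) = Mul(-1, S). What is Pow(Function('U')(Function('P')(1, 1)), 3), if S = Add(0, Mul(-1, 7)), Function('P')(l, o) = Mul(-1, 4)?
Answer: 343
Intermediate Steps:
Function('P')(l, o) = -4
S = -7 (S = Add(0, -7) = -7)
Function('U')(y) = 7 (Function('U')(y) = Mul(-1, -7) = 7)
Pow(Function('U')(Function('P')(1, 1)), 3) = Pow(7, 3) = 343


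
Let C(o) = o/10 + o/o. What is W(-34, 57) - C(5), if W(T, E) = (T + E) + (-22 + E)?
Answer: 113/2 ≈ 56.500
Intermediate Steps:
C(o) = 1 + o/10 (C(o) = o*(⅒) + 1 = o/10 + 1 = 1 + o/10)
W(T, E) = -22 + T + 2*E (W(T, E) = (E + T) + (-22 + E) = -22 + T + 2*E)
W(-34, 57) - C(5) = (-22 - 34 + 2*57) - (1 + (⅒)*5) = (-22 - 34 + 114) - (1 + ½) = 58 - 1*3/2 = 58 - 3/2 = 113/2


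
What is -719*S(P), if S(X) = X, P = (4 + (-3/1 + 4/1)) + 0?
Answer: -3595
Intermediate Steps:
P = 5 (P = (4 + (-3*1 + 4*1)) + 0 = (4 + (-3 + 4)) + 0 = (4 + 1) + 0 = 5 + 0 = 5)
-719*S(P) = -719*5 = -3595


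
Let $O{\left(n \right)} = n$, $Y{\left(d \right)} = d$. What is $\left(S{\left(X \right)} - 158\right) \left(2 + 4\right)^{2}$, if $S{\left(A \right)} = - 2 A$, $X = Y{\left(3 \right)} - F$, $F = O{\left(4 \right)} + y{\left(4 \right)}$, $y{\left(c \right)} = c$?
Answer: $-5328$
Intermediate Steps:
$F = 8$ ($F = 4 + 4 = 8$)
$X = -5$ ($X = 3 - 8 = -5$)
$\left(S{\left(X \right)} - 158\right) \left(2 + 4\right)^{2} = \left(\left(-2\right) \left(-5\right) - 158\right) \left(2 + 4\right)^{2} = \left(10 - 158\right) 6^{2} = \left(-148\right) 36 = -5328$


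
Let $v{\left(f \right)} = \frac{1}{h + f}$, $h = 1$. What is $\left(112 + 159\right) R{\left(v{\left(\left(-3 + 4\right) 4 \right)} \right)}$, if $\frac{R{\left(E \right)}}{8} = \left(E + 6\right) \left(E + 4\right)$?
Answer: $\frac{1411368}{25} \approx 56455.0$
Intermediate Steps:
$v{\left(f \right)} = \frac{1}{1 + f}$
$R{\left(E \right)} = 8 \left(4 + E\right) \left(6 + E\right)$ ($R{\left(E \right)} = 8 \left(E + 6\right) \left(E + 4\right) = 8 \left(6 + E\right) \left(4 + E\right) = 8 \left(4 + E\right) \left(6 + E\right)$)
$\left(112 + 159\right) R{\left(v{\left(\left(-3 + 4\right) 4 \right)} \right)} = \left(112 + 159\right) \left(192 + 8 \left(\frac{1}{1 + \left(-3 + 4\right) 4}\right)^{2} + \frac{80}{1 + \left(-3 + 4\right) 4}\right) = 271 \left(192 + 8 \left(\frac{1}{1 + 1 \cdot 4}\right)^{2} + \frac{80}{1 + 1 \cdot 4}\right) = 271 \left(192 + 8 \left(\frac{1}{1 + 4}\right)^{2} + \frac{80}{1 + 4}\right) = 271 \left(192 + 8 \left(\frac{1}{5}\right)^{2} + \frac{80}{5}\right) = 271 \left(192 + \frac{8}{25} + 80 \cdot \frac{1}{5}\right) = 271 \left(192 + 8 \cdot \frac{1}{25} + 16\right) = 271 \left(192 + \frac{8}{25} + 16\right) = 271 \cdot \frac{5208}{25} = \frac{1411368}{25}$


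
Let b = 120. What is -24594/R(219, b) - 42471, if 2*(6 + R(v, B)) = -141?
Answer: -2149625/51 ≈ -42150.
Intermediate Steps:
R(v, B) = -153/2 (R(v, B) = -6 + (½)*(-141) = -6 - 141/2 = -153/2)
-24594/R(219, b) - 42471 = -24594/(-153/2) - 42471 = -24594*(-2/153) - 42471 = 16396/51 - 42471 = -2149625/51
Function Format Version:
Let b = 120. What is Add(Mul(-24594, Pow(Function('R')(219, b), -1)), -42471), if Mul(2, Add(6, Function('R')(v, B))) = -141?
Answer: Rational(-2149625, 51) ≈ -42150.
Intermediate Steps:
Function('R')(v, B) = Rational(-153, 2) (Function('R')(v, B) = Add(-6, Mul(Rational(1, 2), -141)) = Add(-6, Rational(-141, 2)) = Rational(-153, 2))
Add(Mul(-24594, Pow(Function('R')(219, b), -1)), -42471) = Add(Mul(-24594, Pow(Rational(-153, 2), -1)), -42471) = Add(Mul(-24594, Rational(-2, 153)), -42471) = Add(Rational(16396, 51), -42471) = Rational(-2149625, 51)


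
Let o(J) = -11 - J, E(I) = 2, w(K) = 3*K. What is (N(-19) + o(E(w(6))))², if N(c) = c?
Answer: 1024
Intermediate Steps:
(N(-19) + o(E(w(6))))² = (-19 + (-11 - 1*2))² = (-19 + (-11 - 2))² = (-19 - 13)² = (-32)² = 1024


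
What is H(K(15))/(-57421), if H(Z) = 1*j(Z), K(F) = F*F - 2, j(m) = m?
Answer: -223/57421 ≈ -0.0038836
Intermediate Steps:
K(F) = -2 + F² (K(F) = F² - 2 = -2 + F²)
H(Z) = Z (H(Z) = 1*Z = Z)
H(K(15))/(-57421) = (-2 + 15²)/(-57421) = (-2 + 225)*(-1/57421) = 223*(-1/57421) = -223/57421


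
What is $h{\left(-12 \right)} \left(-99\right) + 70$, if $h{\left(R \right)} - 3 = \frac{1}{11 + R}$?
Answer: $-128$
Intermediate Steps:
$h{\left(R \right)} = 3 + \frac{1}{11 + R}$
$h{\left(-12 \right)} \left(-99\right) + 70 = \frac{34 + 3 \left(-12\right)}{11 - 12} \left(-99\right) + 70 = \frac{34 - 36}{-1} \left(-99\right) + 70 = \left(-1\right) \left(-2\right) \left(-99\right) + 70 = 2 \left(-99\right) + 70 = -198 + 70 = -128$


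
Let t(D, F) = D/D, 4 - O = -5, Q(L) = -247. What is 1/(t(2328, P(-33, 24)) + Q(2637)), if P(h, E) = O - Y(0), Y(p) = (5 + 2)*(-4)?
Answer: -1/246 ≈ -0.0040650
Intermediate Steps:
O = 9 (O = 4 - 1*(-5) = 4 + 5 = 9)
Y(p) = -28 (Y(p) = 7*(-4) = -28)
P(h, E) = 37 (P(h, E) = 9 - 1*(-28) = 9 + 28 = 37)
t(D, F) = 1
1/(t(2328, P(-33, 24)) + Q(2637)) = 1/(1 - 247) = 1/(-246) = -1/246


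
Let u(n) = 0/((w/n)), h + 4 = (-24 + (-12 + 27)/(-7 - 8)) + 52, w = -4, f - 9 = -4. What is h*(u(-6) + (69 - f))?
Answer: 1472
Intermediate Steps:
f = 5 (f = 9 - 4 = 5)
h = 23 (h = -4 + ((-24 + (-12 + 27)/(-7 - 8)) + 52) = -4 + ((-24 + 15/(-15)) + 52) = -4 + ((-24 + 15*(-1/15)) + 52) = -4 + ((-24 - 1) + 52) = -4 + (-25 + 52) = -4 + 27 = 23)
u(n) = 0 (u(n) = 0/((-4/n)) = 0*(-n/4) = 0)
h*(u(-6) + (69 - f)) = 23*(0 + (69 - 1*5)) = 23*(0 + (69 - 5)) = 23*(0 + 64) = 23*64 = 1472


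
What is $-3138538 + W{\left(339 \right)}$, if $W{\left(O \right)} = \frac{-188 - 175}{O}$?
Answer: $- \frac{354654915}{113} \approx -3.1385 \cdot 10^{6}$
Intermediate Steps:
$W{\left(O \right)} = - \frac{363}{O}$
$-3138538 + W{\left(339 \right)} = -3138538 - \frac{363}{339} = -3138538 - \frac{121}{113} = - \frac{354654915}{113}$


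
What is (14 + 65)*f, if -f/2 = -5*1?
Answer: 790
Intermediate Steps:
f = 10 (f = -(-10) = -2*(-5) = 10)
(14 + 65)*f = (14 + 65)*10 = 79*10 = 790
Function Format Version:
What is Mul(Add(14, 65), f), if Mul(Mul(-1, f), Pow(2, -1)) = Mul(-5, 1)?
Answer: 790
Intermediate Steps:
f = 10 (f = Mul(-2, Mul(-5, 1)) = Mul(-2, -5) = 10)
Mul(Add(14, 65), f) = Mul(Add(14, 65), 10) = Mul(79, 10) = 790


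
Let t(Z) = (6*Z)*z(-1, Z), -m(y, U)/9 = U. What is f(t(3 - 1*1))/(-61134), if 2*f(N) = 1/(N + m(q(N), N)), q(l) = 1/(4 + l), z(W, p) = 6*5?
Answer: 1/352131840 ≈ 2.8398e-9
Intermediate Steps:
z(W, p) = 30
m(y, U) = -9*U
t(Z) = 180*Z (t(Z) = (6*Z)*30 = 180*Z)
f(N) = -1/(16*N) (f(N) = 1/(2*(N - 9*N)) = 1/(2*((-8*N))) = (-1/(8*N))/2 = -1/(16*N))
f(t(3 - 1*1))/(-61134) = -1/(180*(3 - 1*1))/16/(-61134) = -1/(180*(3 - 1))/16*(-1/61134) = -1/(16*(180*2))*(-1/61134) = -1/16/360*(-1/61134) = -1/16*1/360*(-1/61134) = -1/5760*(-1/61134) = 1/352131840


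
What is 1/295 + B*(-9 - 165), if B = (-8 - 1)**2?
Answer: -4157729/295 ≈ -14094.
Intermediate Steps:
B = 81 (B = (-9)**2 = 81)
1/295 + B*(-9 - 165) = 1/295 + 81*(-9 - 165) = 1/295 + 81*(-174) = 1/295 - 14094 = -4157729/295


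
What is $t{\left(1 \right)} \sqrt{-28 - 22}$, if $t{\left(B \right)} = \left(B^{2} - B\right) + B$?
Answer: $5 i \sqrt{2} \approx 7.0711 i$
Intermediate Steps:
$t{\left(B \right)} = B^{2}$
$t{\left(1 \right)} \sqrt{-28 - 22} = 1^{2} \sqrt{-28 - 22} = 1 \sqrt{-50} = 1 \cdot 5 i \sqrt{2} = 5 i \sqrt{2}$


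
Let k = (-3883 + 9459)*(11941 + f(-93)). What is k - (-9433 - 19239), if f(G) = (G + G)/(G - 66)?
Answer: 3530765176/53 ≈ 6.6618e+7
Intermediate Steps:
f(G) = 2*G/(-66 + G) (f(G) = (2*G)/(-66 + G) = 2*G/(-66 + G))
k = 3529245560/53 (k = (-3883 + 9459)*(11941 + 2*(-93)/(-66 - 93)) = 5576*(11941 + 2*(-93)/(-159)) = 5576*(11941 + 2*(-93)*(-1/159)) = 5576*(11941 + 62/53) = 5576*(632935/53) = 3529245560/53 ≈ 6.6590e+7)
k - (-9433 - 19239) = 3529245560/53 - (-9433 - 19239) = 3529245560/53 - 1*(-28672) = 3529245560/53 + 28672 = 3530765176/53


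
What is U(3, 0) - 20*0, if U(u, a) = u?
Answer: 3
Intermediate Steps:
U(3, 0) - 20*0 = 3 - 20*0 = 3 + 0 = 3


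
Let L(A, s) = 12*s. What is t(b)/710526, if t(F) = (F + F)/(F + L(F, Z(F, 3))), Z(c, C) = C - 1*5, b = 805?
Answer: 805/277460403 ≈ 2.9013e-6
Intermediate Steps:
Z(c, C) = -5 + C (Z(c, C) = C - 5 = -5 + C)
t(F) = 2*F/(-24 + F) (t(F) = (F + F)/(F + 12*(-5 + 3)) = (2*F)/(F + 12*(-2)) = (2*F)/(F - 24) = (2*F)/(-24 + F) = 2*F/(-24 + F))
t(b)/710526 = (2*805/(-24 + 805))/710526 = (2*805/781)*(1/710526) = (2*805*(1/781))*(1/710526) = (1610/781)*(1/710526) = 805/277460403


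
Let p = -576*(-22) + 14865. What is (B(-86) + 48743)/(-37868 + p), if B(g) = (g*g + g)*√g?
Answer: -48743/10331 - 7310*I*√86/10331 ≈ -4.7181 - 6.5618*I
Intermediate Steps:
B(g) = √g*(g + g²) (B(g) = (g² + g)*√g = (g + g²)*√g = √g*(g + g²))
p = 27537 (p = 12672 + 14865 = 27537)
(B(-86) + 48743)/(-37868 + p) = ((-86)^(3/2)*(1 - 86) + 48743)/(-37868 + 27537) = (-86*I*√86*(-85) + 48743)/(-10331) = (7310*I*√86 + 48743)*(-1/10331) = (48743 + 7310*I*√86)*(-1/10331) = -48743/10331 - 7310*I*√86/10331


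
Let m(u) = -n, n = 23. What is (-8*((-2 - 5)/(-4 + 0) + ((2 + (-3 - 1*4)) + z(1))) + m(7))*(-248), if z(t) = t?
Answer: 1240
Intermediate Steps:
m(u) = -23 (m(u) = -1*23 = -23)
(-8*((-2 - 5)/(-4 + 0) + ((2 + (-3 - 1*4)) + z(1))) + m(7))*(-248) = (-8*((-2 - 5)/(-4 + 0) + ((2 + (-3 - 1*4)) + 1)) - 23)*(-248) = (-8*(-7/(-4) + ((2 + (-3 - 4)) + 1)) - 23)*(-248) = (-8*(-7*(-¼) + ((2 - 7) + 1)) - 23)*(-248) = (-8*(7/4 + (-5 + 1)) - 23)*(-248) = (-8*(7/4 - 4) - 23)*(-248) = (-8*(-9/4) - 23)*(-248) = (18 - 23)*(-248) = -5*(-248) = 1240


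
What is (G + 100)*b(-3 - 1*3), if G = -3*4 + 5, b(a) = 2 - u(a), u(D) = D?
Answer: 744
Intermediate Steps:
b(a) = 2 - a
G = -7 (G = -12 + 5 = -7)
(G + 100)*b(-3 - 1*3) = (-7 + 100)*(2 - (-3 - 1*3)) = 93*(2 - (-3 - 3)) = 93*(2 - 1*(-6)) = 93*(2 + 6) = 93*8 = 744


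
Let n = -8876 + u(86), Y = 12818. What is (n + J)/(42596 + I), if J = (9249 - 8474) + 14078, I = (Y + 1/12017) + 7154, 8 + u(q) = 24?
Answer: 72017881/751879657 ≈ 0.095784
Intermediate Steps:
u(q) = 16 (u(q) = -8 + 24 = 16)
I = 240003525/12017 (I = (12818 + 1/12017) + 7154 = 154033907/12017 + 7154 = 240003525/12017 ≈ 19972.)
n = -8860 (n = -8876 + 16 = -8860)
J = 14853 (J = 775 + 14078 = 14853)
(n + J)/(42596 + I) = (-8860 + 14853)/(42596 + 240003525/12017) = 5993/(751879657/12017) = 5993*(12017/751879657) = 72017881/751879657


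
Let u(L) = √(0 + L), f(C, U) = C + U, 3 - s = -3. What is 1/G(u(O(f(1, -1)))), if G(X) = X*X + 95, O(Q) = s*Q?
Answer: 1/95 ≈ 0.010526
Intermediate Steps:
s = 6 (s = 3 - 1*(-3) = 3 + 3 = 6)
O(Q) = 6*Q
u(L) = √L
G(X) = 95 + X² (G(X) = X² + 95 = 95 + X²)
1/G(u(O(f(1, -1)))) = 1/(95 + (√(6*(1 - 1)))²) = 1/(95 + (√(6*0))²) = 1/(95 + (√0)²) = 1/(95 + 0²) = 1/(95 + 0) = 1/95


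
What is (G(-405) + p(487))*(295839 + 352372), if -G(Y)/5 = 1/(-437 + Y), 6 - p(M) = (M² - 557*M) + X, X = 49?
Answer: 18582640051169/842 ≈ 2.2070e+10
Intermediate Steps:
p(M) = -43 - M² + 557*M (p(M) = 6 - ((M² - 557*M) + 49) = 6 - (49 + M² - 557*M) = 6 + (-49 - M² + 557*M) = -43 - M² + 557*M)
G(Y) = -5/(-437 + Y)
(G(-405) + p(487))*(295839 + 352372) = (-5/(-437 - 405) + (-43 - 1*487² + 557*487))*(295839 + 352372) = (-5/(-842) + (-43 - 1*237169 + 271259))*648211 = (-5*(-1/842) + (-43 - 237169 + 271259))*648211 = (5/842 + 34047)*648211 = (28667579/842)*648211 = 18582640051169/842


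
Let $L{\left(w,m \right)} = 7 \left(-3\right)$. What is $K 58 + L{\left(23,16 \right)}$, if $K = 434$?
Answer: $25151$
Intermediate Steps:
$L{\left(w,m \right)} = -21$
$K 58 + L{\left(23,16 \right)} = 434 \cdot 58 - 21 = 25172 - 21 = 25151$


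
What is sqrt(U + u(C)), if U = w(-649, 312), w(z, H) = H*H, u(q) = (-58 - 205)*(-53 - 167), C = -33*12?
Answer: 2*sqrt(38801) ≈ 393.96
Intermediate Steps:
C = -396
u(q) = 57860 (u(q) = -263*(-220) = 57860)
w(z, H) = H**2
U = 97344 (U = 312**2 = 97344)
sqrt(U + u(C)) = sqrt(97344 + 57860) = sqrt(155204) = 2*sqrt(38801)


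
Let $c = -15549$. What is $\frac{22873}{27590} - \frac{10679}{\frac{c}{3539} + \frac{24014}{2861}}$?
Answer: $- \frac{1080921429531}{404998570} \approx -2669.0$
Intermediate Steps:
$\frac{22873}{27590} - \frac{10679}{\frac{c}{3539} + \frac{24014}{2861}} = \frac{22873}{27590} - \frac{10679}{- \frac{15549}{3539} + \frac{24014}{2861}} = 22873 \cdot \frac{1}{27590} - \frac{10679}{\left(-15549\right) \frac{1}{3539} + 24014 \cdot \frac{1}{2861}} = \frac{257}{310} - \frac{10679}{- \frac{15549}{3539} + \frac{24014}{2861}} = \frac{257}{310} - \frac{10679}{\frac{40499857}{10125079}} = \frac{257}{310} - \frac{108125718641}{40499857} = - \frac{1080921429531}{404998570}$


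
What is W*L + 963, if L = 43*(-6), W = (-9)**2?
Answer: -19935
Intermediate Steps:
W = 81
L = -258
W*L + 963 = 81*(-258) + 963 = -20898 + 963 = -19935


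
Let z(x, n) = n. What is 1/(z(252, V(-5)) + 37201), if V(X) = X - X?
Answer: 1/37201 ≈ 2.6881e-5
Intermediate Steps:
V(X) = 0
1/(z(252, V(-5)) + 37201) = 1/(0 + 37201) = 1/37201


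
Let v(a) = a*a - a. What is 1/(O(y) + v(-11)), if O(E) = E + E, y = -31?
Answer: 1/70 ≈ 0.014286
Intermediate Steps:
v(a) = a² - a
O(E) = 2*E
1/(O(y) + v(-11)) = 1/(2*(-31) - 11*(-1 - 11)) = 1/(-62 - 11*(-12)) = 1/(-62 + 132) = 1/70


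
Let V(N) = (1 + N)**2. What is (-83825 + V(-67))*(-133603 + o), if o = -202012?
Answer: 26670988435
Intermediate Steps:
(-83825 + V(-67))*(-133603 + o) = (-83825 + (1 - 67)**2)*(-133603 - 202012) = (-83825 + (-66)**2)*(-335615) = (-83825 + 4356)*(-335615) = -79469*(-335615) = 26670988435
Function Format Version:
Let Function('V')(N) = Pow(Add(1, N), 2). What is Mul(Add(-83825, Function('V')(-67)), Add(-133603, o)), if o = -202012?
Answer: 26670988435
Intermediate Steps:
Mul(Add(-83825, Function('V')(-67)), Add(-133603, o)) = Mul(Add(-83825, Pow(Add(1, -67), 2)), Add(-133603, -202012)) = Mul(Add(-83825, Pow(-66, 2)), -335615) = Mul(Add(-83825, 4356), -335615) = Mul(-79469, -335615) = 26670988435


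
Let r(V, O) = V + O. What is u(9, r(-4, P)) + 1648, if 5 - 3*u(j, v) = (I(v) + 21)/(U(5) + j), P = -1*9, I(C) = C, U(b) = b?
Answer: 34639/21 ≈ 1649.5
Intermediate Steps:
P = -9
r(V, O) = O + V
u(j, v) = 5/3 - (21 + v)/(3*(5 + j)) (u(j, v) = 5/3 - (v + 21)/(3*(5 + j)) = 5/3 - (21 + v)/(3*(5 + j)))
u(9, r(-4, P)) + 1648 = (4 - (-9 - 4) + 5*9)/(3*(5 + 9)) + 1648 = (1/3)*(4 - 1*(-13) + 45)/14 + 1648 = (1/3)*(1/14)*(4 + 13 + 45) + 1648 = (1/3)*(1/14)*62 + 1648 = 31/21 + 1648 = 34639/21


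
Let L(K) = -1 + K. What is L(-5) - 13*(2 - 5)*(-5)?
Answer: -201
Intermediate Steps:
L(-5) - 13*(2 - 5)*(-5) = (-1 - 5) - 13*(2 - 5)*(-5) = -6 - (-39)*(-5) = -6 - 13*15 = -6 - 195 = -201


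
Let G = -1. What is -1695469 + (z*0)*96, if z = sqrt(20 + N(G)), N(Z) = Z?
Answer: -1695469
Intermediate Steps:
z = sqrt(19) (z = sqrt(20 - 1) = sqrt(19) ≈ 4.3589)
-1695469 + (z*0)*96 = -1695469 + (sqrt(19)*0)*96 = -1695469 + 0*96 = -1695469 + 0 = -1695469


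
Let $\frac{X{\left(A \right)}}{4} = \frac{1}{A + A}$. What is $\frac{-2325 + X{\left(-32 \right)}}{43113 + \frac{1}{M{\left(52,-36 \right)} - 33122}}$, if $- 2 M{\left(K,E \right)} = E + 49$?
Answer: $- \frac{2464826657}{45704608624} \approx -0.05393$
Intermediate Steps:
$M{\left(K,E \right)} = - \frac{49}{2} - \frac{E}{2}$ ($M{\left(K,E \right)} = - \frac{E + 49}{2} = - \frac{49 + E}{2} = - \frac{49}{2} - \frac{E}{2}$)
$X{\left(A \right)} = \frac{2}{A}$ ($X{\left(A \right)} = \frac{4}{A + A} = \frac{4}{2 A} = 4 \frac{1}{2 A} = \frac{2}{A}$)
$\frac{-2325 + X{\left(-32 \right)}}{43113 + \frac{1}{M{\left(52,-36 \right)} - 33122}} = \frac{-2325 + \frac{2}{-32}}{43113 + \frac{1}{\left(- \frac{49}{2} - -18\right) - 33122}} = \frac{-2325 + 2 \left(- \frac{1}{32}\right)}{43113 + \frac{1}{\left(- \frac{49}{2} + 18\right) - 33122}} = \frac{-2325 - \frac{1}{16}}{43113 + \frac{1}{- \frac{13}{2} - 33122}} = - \frac{37201}{16 \left(43113 + \frac{1}{- \frac{66257}{2}}\right)} = - \frac{37201}{16 \left(43113 - \frac{2}{66257}\right)} = - \frac{37201}{16 \cdot \frac{2856538039}{66257}} = \left(- \frac{37201}{16}\right) \frac{66257}{2856538039} = - \frac{2464826657}{45704608624}$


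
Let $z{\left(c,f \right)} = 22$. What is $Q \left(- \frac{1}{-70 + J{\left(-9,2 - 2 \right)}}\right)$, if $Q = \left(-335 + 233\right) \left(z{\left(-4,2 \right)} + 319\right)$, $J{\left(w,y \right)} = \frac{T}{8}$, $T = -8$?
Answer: $- \frac{34782}{71} \approx -489.89$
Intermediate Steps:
$J{\left(w,y \right)} = -1$ ($J{\left(w,y \right)} = - \frac{8}{8} = \left(-8\right) \frac{1}{8} = -1$)
$Q = -34782$ ($Q = \left(-335 + 233\right) \left(22 + 319\right) = \left(-102\right) 341 = -34782$)
$Q \left(- \frac{1}{-70 + J{\left(-9,2 - 2 \right)}}\right) = - 34782 \left(- \frac{1}{-70 - 1}\right) = - 34782 \left(- \frac{1}{-71}\right) = - 34782 \left(\left(-1\right) \left(- \frac{1}{71}\right)\right) = \left(-34782\right) \frac{1}{71} = - \frac{34782}{71}$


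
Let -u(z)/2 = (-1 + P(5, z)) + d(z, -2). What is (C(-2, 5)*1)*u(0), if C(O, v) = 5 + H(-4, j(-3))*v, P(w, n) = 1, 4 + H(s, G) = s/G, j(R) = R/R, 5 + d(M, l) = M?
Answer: -350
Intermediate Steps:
d(M, l) = -5 + M
j(R) = 1
H(s, G) = -4 + s/G
C(O, v) = 5 - 8*v (C(O, v) = 5 + (-4 - 4/1)*v = 5 + (-4 - 4*1)*v = 5 + (-4 - 4)*v = 5 - 8*v)
u(z) = 10 - 2*z (u(z) = -2*((-1 + 1) + (-5 + z)) = -2*(0 + (-5 + z)) = -2*(-5 + z) = 10 - 2*z)
(C(-2, 5)*1)*u(0) = ((5 - 8*5)*1)*(10 - 2*0) = ((5 - 40)*1)*(10 + 0) = -35*1*10 = -35*10 = -350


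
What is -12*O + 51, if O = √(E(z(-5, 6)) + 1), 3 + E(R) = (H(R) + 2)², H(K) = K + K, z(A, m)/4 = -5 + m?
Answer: 51 - 84*√2 ≈ -67.794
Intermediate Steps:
z(A, m) = -20 + 4*m (z(A, m) = 4*(-5 + m) = -20 + 4*m)
H(K) = 2*K
E(R) = -3 + (2 + 2*R)² (E(R) = -3 + (2*R + 2)² = -3 + (2 + 2*R)²)
O = 7*√2 (O = √((-3 + 4*(1 + (-20 + 4*6))²) + 1) = √((-3 + 4*(1 + (-20 + 24))²) + 1) = √((-3 + 4*(1 + 4)²) + 1) = √((-3 + 4*5²) + 1) = √((-3 + 4*25) + 1) = √((-3 + 100) + 1) = √(97 + 1) = √98 = 7*√2 ≈ 9.8995)
-12*O + 51 = -84*√2 + 51 = 51 - 84*√2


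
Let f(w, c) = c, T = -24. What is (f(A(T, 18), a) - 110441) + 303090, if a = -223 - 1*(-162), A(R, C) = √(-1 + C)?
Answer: 192588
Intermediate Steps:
a = -61 (a = -223 + 162 = -61)
(f(A(T, 18), a) - 110441) + 303090 = (-61 - 110441) + 303090 = -110502 + 303090 = 192588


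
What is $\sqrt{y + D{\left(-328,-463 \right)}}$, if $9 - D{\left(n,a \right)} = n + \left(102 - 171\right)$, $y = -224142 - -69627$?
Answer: $i \sqrt{154109} \approx 392.57 i$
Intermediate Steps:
$y = -154515$ ($y = -224142 + 69627 = -154515$)
$D{\left(n,a \right)} = 78 - n$ ($D{\left(n,a \right)} = 9 - \left(n + \left(102 - 171\right)\right) = 9 - \left(n - 69\right) = 9 - \left(-69 + n\right) = 78 - n$)
$\sqrt{y + D{\left(-328,-463 \right)}} = \sqrt{-154515 + \left(78 - -328\right)} = \sqrt{-154515 + \left(78 + 328\right)} = \sqrt{-154515 + 406} = \sqrt{-154109} = i \sqrt{154109}$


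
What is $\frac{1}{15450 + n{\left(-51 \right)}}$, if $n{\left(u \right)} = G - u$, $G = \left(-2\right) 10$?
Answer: $\frac{1}{15481} \approx 6.4595 \cdot 10^{-5}$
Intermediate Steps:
$G = -20$
$n{\left(u \right)} = -20 - u$
$\frac{1}{15450 + n{\left(-51 \right)}} = \frac{1}{15450 - -31} = \frac{1}{15450 + \left(-20 + 51\right)} = \frac{1}{15450 + 31} = \frac{1}{15481}$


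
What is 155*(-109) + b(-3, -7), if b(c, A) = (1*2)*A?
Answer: -16909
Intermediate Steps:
b(c, A) = 2*A
155*(-109) + b(-3, -7) = 155*(-109) + 2*(-7) = -16895 - 14 = -16909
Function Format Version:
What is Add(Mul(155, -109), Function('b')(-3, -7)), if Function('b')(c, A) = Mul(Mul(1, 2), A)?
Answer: -16909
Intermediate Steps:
Function('b')(c, A) = Mul(2, A)
Add(Mul(155, -109), Function('b')(-3, -7)) = Add(Mul(155, -109), Mul(2, -7)) = Add(-16895, -14) = -16909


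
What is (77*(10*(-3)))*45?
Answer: -103950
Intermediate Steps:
(77*(10*(-3)))*45 = (77*(-30))*45 = -2310*45 = -103950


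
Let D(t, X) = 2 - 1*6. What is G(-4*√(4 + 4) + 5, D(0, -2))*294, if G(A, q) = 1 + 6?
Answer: 2058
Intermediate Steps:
D(t, X) = -4 (D(t, X) = 2 - 6 = -4)
G(A, q) = 7
G(-4*√(4 + 4) + 5, D(0, -2))*294 = 7*294 = 2058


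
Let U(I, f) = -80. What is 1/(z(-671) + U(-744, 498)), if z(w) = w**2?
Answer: 1/450161 ≈ 2.2214e-6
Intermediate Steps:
1/(z(-671) + U(-744, 498)) = 1/((-671)**2 - 80) = 1/(450241 - 80) = 1/450161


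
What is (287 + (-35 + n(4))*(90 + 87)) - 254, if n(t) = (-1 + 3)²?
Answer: -5454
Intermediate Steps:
n(t) = 4 (n(t) = 2² = 4)
(287 + (-35 + n(4))*(90 + 87)) - 254 = (287 + (-35 + 4)*(90 + 87)) - 254 = (287 - 31*177) - 254 = (287 - 5487) - 254 = -5200 - 254 = -5454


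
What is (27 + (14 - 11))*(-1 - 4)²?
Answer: 750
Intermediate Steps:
(27 + (14 - 11))*(-1 - 4)² = (27 + 3)*(-5)² = 30*25 = 750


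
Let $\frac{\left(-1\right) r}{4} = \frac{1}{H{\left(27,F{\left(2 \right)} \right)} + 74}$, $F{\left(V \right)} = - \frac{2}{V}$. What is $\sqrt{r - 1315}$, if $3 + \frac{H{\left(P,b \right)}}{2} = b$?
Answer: $\frac{i \sqrt{1432101}}{33} \approx 36.264 i$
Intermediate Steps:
$H{\left(P,b \right)} = -6 + 2 b$
$r = - \frac{2}{33}$ ($r = - \frac{4}{\left(-6 + 2 \left(- \frac{2}{2}\right)\right) + 74} = - \frac{4}{\left(-6 + 2 \left(\left(-2\right) \frac{1}{2}\right)\right) + 74} = - \frac{4}{\left(-6 + 2 \left(-1\right)\right) + 74} = - \frac{4}{\left(-6 - 2\right) + 74} = - \frac{4}{-8 + 74} = - \frac{4}{66} = \left(-4\right) \frac{1}{66} = - \frac{2}{33} \approx -0.060606$)
$\sqrt{r - 1315} = \sqrt{- \frac{2}{33} - 1315} = \sqrt{- \frac{43397}{33}} = \frac{i \sqrt{1432101}}{33}$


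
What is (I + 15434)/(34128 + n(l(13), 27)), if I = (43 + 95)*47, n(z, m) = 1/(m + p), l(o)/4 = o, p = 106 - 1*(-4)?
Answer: 3003040/4675537 ≈ 0.64229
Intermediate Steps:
p = 110 (p = 106 + 4 = 110)
l(o) = 4*o
n(z, m) = 1/(110 + m) (n(z, m) = 1/(m + 110) = 1/(110 + m))
I = 6486 (I = 138*47 = 6486)
(I + 15434)/(34128 + n(l(13), 27)) = (6486 + 15434)/(34128 + 1/(110 + 27)) = 21920/(34128 + 1/137) = 21920/(4675537/137) = 21920*(137/4675537) = 3003040/4675537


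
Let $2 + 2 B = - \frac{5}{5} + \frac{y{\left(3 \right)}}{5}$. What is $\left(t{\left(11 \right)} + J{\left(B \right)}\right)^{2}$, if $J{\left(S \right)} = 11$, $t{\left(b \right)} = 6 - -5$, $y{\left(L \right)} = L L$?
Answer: $484$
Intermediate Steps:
$y{\left(L \right)} = L^{2}$
$t{\left(b \right)} = 11$ ($t{\left(b \right)} = 6 + 5 = 11$)
$B = - \frac{3}{5}$ ($B = -1 + \frac{- \frac{5}{5} + \frac{3^{2}}{5}}{2} = -1 + \frac{\left(-5\right) \frac{1}{5} + 9 \cdot \frac{1}{5}}{2} = -1 + \frac{-1 + \frac{9}{5}}{2} = -1 + \frac{1}{2} \cdot \frac{4}{5} = -1 + \frac{2}{5} = - \frac{3}{5} \approx -0.6$)
$\left(t{\left(11 \right)} + J{\left(B \right)}\right)^{2} = \left(11 + 11\right)^{2} = 22^{2} = 484$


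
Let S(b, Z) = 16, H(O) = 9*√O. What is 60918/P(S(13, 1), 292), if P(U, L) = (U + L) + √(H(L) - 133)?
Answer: 60918/(308 + √(-133 + 18*√73)) ≈ 194.90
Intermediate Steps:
P(U, L) = L + U + √(-133 + 9*√L) (P(U, L) = (U + L) + √(9*√L - 133) = (L + U) + √(-133 + 9*√L) = L + U + √(-133 + 9*√L))
60918/P(S(13, 1), 292) = 60918/(292 + 16 + √(-133 + 9*√292)) = 60918/(292 + 16 + √(-133 + 9*(2*√73))) = 60918/(292 + 16 + √(-133 + 18*√73)) = 60918/(308 + √(-133 + 18*√73))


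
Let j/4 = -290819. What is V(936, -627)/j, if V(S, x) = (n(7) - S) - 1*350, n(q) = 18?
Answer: 317/290819 ≈ 0.0010900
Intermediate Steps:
j = -1163276 (j = 4*(-290819) = -1163276)
V(S, x) = -332 - S (V(S, x) = (18 - S) - 1*350 = (18 - S) - 350 = -332 - S)
V(936, -627)/j = (-332 - 1*936)/(-1163276) = (-332 - 936)*(-1/1163276) = -1268*(-1/1163276) = 317/290819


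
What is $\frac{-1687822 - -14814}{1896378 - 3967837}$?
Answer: $\frac{1673008}{2071459} \approx 0.80765$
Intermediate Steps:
$\frac{-1687822 - -14814}{1896378 - 3967837} = \frac{-1687822 + \left(14858 - 44\right)}{-2071459} = \left(-1687822 + 14814\right) \left(- \frac{1}{2071459}\right) = \left(-1673008\right) \left(- \frac{1}{2071459}\right) = \frac{1673008}{2071459}$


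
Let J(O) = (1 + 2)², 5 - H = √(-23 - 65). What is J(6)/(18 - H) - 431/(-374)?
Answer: 154525/96118 - 18*I*√22/257 ≈ 1.6077 - 0.32851*I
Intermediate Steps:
H = 5 - 2*I*√22 (H = 5 - √(-23 - 65) = 5 - √(-88) = 5 - 2*I*√22 ≈ 5.0 - 9.3808*I)
J(O) = 9 (J(O) = 3² = 9)
J(6)/(18 - H) - 431/(-374) = 9/(18 - (5 - 2*I*√22)) - 431/(-374) = 9/(18 + (-5 + 2*I*√22)) - 431*(-1/374) = 9/(13 + 2*I*√22) + 431/374 = 431/374 + 9/(13 + 2*I*√22)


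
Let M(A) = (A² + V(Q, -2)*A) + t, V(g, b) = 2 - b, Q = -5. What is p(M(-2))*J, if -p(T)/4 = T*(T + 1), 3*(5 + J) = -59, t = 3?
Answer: 0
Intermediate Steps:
J = -74/3 (J = -5 + (⅓)*(-59) = -5 - 59/3 = -74/3 ≈ -24.667)
M(A) = 3 + A² + 4*A (M(A) = (A² + (2 - 1*(-2))*A) + 3 = (A² + (2 + 2)*A) + 3 = (A² + 4*A) + 3 = 3 + A² + 4*A)
p(T) = -4*T*(1 + T) (p(T) = -4*T*(T + 1) = -4*T*(1 + T))
p(M(-2))*J = -4*(3 + (-2)² + 4*(-2))*(1 + (3 + (-2)² + 4*(-2)))*(-74/3) = -4*(3 + 4 - 8)*(1 + (3 + 4 - 8))*(-74/3) = -4*(-1)*(1 - 1)*(-74/3) = -4*(-1)*0*(-74/3) = 0*(-74/3) = 0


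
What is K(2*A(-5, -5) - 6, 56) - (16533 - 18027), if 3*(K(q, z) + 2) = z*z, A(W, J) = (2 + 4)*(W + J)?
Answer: 7612/3 ≈ 2537.3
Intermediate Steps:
A(W, J) = 6*J + 6*W (A(W, J) = 6*(J + W) = 6*J + 6*W)
K(q, z) = -2 + z**2/3 (K(q, z) = -2 + (z*z)/3 = -2 + z**2/3)
K(2*A(-5, -5) - 6, 56) - (16533 - 18027) = (-2 + (1/3)*56**2) - (16533 - 18027) = (-2 + (1/3)*3136) - 1*(-1494) = (-2 + 3136/3) + 1494 = 3130/3 + 1494 = 7612/3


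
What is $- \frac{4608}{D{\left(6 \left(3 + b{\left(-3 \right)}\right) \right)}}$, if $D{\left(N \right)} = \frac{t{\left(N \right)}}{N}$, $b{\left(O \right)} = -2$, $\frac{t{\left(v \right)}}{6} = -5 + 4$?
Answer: $4608$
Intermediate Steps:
$t{\left(v \right)} = -6$ ($t{\left(v \right)} = 6 \left(-5 + 4\right) = 6 \left(-1\right) = -6$)
$D{\left(N \right)} = - \frac{6}{N}$
$- \frac{4608}{D{\left(6 \left(3 + b{\left(-3 \right)}\right) \right)}} = - \frac{4608}{\left(-6\right) \frac{1}{6 \left(3 - 2\right)}} = - \frac{4608}{\left(-6\right) \frac{1}{6 \cdot 1}} = - \frac{4608}{\left(-6\right) \frac{1}{6}} = - \frac{4608}{-1} = \left(-4608\right) \left(-1\right) = 4608$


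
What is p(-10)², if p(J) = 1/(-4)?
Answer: 1/16 ≈ 0.062500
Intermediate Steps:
p(J) = -¼
p(-10)² = (-¼)² = 1/16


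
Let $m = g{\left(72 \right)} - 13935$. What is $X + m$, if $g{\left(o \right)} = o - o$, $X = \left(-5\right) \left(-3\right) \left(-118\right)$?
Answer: $-15705$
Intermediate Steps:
$X = -1770$ ($X = 15 \left(-118\right) = -1770$)
$g{\left(o \right)} = 0$
$m = -13935$ ($m = 0 - 13935 = -13935$)
$X + m = -1770 - 13935 = -15705$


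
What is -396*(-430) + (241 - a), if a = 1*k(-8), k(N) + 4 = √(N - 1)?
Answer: 170525 - 3*I ≈ 1.7053e+5 - 3.0*I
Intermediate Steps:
k(N) = -4 + √(-1 + N) (k(N) = -4 + √(N - 1) = -4 + √(-1 + N))
a = -4 + 3*I (a = 1*(-4 + √(-1 - 8)) = 1*(-4 + √(-9)) = 1*(-4 + 3*I) = -4 + 3*I ≈ -4.0 + 3.0*I)
-396*(-430) + (241 - a) = -396*(-430) + (241 - (-4 + 3*I)) = 170280 + (241 + (4 - 3*I)) = 170280 + (245 - 3*I) = 170525 - 3*I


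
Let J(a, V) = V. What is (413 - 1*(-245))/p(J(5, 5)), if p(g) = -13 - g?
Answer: -329/9 ≈ -36.556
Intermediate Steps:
(413 - 1*(-245))/p(J(5, 5)) = (413 - 1*(-245))/(-13 - 1*5) = (413 + 245)/(-13 - 5) = 658/(-18) = 658*(-1/18) = -329/9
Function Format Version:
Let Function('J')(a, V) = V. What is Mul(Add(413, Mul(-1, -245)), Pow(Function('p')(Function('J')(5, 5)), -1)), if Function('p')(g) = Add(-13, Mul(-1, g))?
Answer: Rational(-329, 9) ≈ -36.556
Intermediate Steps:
Mul(Add(413, Mul(-1, -245)), Pow(Function('p')(Function('J')(5, 5)), -1)) = Mul(Add(413, Mul(-1, -245)), Pow(Add(-13, Mul(-1, 5)), -1)) = Mul(Add(413, 245), Pow(Add(-13, -5), -1)) = Mul(658, Pow(-18, -1)) = Mul(658, Rational(-1, 18)) = Rational(-329, 9)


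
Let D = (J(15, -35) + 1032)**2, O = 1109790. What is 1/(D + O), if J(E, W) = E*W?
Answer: 1/1366839 ≈ 7.3161e-7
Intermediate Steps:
D = 257049 (D = (15*(-35) + 1032)**2 = (-525 + 1032)**2 = 507**2 = 257049)
1/(D + O) = 1/(257049 + 1109790) = 1/1366839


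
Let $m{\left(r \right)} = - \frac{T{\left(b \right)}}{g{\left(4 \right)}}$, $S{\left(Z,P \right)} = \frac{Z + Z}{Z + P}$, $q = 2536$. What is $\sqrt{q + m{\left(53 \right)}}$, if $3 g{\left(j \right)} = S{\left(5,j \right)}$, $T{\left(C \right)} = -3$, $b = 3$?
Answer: $\frac{\sqrt{254410}}{10} \approx 50.439$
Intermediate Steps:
$S{\left(Z,P \right)} = \frac{2 Z}{P + Z}$
$g{\left(j \right)} = \frac{10}{3 \left(5 + j\right)}$ ($g{\left(j \right)} = \frac{2 \cdot 5 \frac{1}{j + 5}}{3} = \frac{2 \cdot 5 \frac{1}{5 + j}}{3} = \frac{10 \frac{1}{5 + j}}{3} = \frac{10}{3 \left(5 + j\right)}$)
$m{\left(r \right)} = \frac{81}{10}$ ($m{\left(r \right)} = - \frac{-3}{\frac{10}{3} \frac{1}{5 + 4}} = - \frac{-3}{\frac{10}{3} \cdot \frac{1}{9}} = - \frac{-3}{\frac{10}{27}} = - \frac{\left(-3\right) 27}{10} = \left(-1\right) \left(- \frac{81}{10}\right) = \frac{81}{10}$)
$\sqrt{q + m{\left(53 \right)}} = \sqrt{2536 + \frac{81}{10}} = \sqrt{\frac{25441}{10}} = \frac{\sqrt{254410}}{10}$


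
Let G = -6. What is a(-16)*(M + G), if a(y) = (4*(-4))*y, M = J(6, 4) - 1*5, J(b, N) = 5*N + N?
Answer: 3328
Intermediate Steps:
J(b, N) = 6*N
M = 19 (M = 6*4 - 1*5 = 24 - 5 = 19)
a(y) = -16*y
a(-16)*(M + G) = (-16*(-16))*(19 - 6) = 256*13 = 3328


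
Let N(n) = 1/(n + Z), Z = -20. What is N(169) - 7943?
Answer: -1183506/149 ≈ -7943.0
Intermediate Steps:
N(n) = 1/(-20 + n) (N(n) = 1/(n - 20) = 1/(-20 + n))
N(169) - 7943 = 1/(-20 + 169) - 7943 = 1/149 - 7943 = -1183506/149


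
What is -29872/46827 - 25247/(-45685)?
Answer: -182461051/2139291495 ≈ -0.085290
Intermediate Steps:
-29872/46827 - 25247/(-45685) = -29872*1/46827 - 25247*(-1/45685) = -29872/46827 + 25247/45685 = -182461051/2139291495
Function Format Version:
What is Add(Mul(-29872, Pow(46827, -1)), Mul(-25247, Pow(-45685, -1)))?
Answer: Rational(-182461051, 2139291495) ≈ -0.085290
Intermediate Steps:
Add(Mul(-29872, Pow(46827, -1)), Mul(-25247, Pow(-45685, -1))) = Add(Mul(-29872, Rational(1, 46827)), Mul(-25247, Rational(-1, 45685))) = Add(Rational(-29872, 46827), Rational(25247, 45685)) = Rational(-182461051, 2139291495)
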